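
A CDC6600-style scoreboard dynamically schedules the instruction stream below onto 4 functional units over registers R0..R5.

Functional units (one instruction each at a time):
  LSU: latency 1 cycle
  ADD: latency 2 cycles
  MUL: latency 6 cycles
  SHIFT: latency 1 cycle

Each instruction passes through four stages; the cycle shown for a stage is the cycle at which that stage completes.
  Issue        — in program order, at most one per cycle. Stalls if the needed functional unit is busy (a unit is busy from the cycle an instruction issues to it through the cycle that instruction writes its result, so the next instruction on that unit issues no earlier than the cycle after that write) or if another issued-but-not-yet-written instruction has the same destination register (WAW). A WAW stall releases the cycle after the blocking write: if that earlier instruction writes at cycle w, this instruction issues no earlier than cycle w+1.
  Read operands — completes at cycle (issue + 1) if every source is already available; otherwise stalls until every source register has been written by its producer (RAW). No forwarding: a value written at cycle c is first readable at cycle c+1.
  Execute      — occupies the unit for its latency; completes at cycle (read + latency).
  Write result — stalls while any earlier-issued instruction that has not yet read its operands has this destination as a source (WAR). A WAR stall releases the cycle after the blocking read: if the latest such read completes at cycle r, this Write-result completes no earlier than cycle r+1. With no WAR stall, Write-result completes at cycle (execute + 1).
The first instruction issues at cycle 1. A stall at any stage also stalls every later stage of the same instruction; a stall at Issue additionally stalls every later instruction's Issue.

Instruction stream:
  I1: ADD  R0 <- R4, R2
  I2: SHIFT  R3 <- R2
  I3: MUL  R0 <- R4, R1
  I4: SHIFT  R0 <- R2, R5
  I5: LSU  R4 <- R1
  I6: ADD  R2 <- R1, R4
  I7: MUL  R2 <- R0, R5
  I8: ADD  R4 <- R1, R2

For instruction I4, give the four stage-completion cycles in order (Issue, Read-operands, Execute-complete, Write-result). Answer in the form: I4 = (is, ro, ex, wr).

1) issue 1, read 2, done 4, write 5
2) issue 2, read 3, done 4, write 5
3) issue 6, read 7, done 13, write 14  <WAW R0: wait I1 write@5>
4) issue 15, read 16, done 17, write 18  <WAW R0: wait I3 write@14>
5) issue 16, read 17, done 18, write 19
6) issue 17, read 20, done 22, write 23  <RAW R4: wait I5 write@19>
7) issue 24, read 25, done 31, write 32  <WAW R2: wait I6 write@23>
8) issue 25, read 33, done 35, write 36  <RAW R2: wait I7 write@32>

I4 = (15, 16, 17, 18)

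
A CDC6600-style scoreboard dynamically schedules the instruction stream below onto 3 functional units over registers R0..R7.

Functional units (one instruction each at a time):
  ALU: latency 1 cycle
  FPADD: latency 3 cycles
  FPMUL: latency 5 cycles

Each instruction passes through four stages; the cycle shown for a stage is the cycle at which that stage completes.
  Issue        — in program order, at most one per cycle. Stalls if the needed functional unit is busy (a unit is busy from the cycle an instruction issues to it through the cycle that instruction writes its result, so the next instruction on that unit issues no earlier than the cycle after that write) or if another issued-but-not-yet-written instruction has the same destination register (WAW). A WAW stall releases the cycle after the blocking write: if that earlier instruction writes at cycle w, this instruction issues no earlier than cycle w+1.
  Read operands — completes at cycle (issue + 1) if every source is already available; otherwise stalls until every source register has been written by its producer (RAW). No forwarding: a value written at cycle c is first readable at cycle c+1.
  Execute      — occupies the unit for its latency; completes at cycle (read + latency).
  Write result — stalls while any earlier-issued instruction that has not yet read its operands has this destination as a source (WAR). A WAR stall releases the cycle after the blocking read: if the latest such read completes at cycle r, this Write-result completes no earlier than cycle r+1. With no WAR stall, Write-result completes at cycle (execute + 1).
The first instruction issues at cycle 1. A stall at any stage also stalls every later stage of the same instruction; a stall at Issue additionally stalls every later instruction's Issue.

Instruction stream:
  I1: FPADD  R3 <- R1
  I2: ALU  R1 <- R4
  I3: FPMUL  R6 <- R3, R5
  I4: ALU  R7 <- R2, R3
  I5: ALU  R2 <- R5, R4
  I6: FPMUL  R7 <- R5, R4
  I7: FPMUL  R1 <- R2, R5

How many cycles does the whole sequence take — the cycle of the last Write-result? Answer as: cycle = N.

cycle = 29

I1: IS=1 RO=2 EX=5 WR=6
I2: IS=2 RO=3 EX=4 WR=5
I3: IS=3 RO=7 EX=12 WR=13  [RAW R3: wait I1 write@6]
I4: IS=6 RO=7 EX=8 WR=9  [struct: ALU busy until I2 writes@5]
I5: IS=10 RO=11 EX=12 WR=13  [struct: ALU busy until I4 writes@9]
I6: IS=14 RO=15 EX=20 WR=21  [struct: FPMUL busy until I3 writes@13]
I7: IS=22 RO=23 EX=28 WR=29  [struct: FPMUL busy until I6 writes@21]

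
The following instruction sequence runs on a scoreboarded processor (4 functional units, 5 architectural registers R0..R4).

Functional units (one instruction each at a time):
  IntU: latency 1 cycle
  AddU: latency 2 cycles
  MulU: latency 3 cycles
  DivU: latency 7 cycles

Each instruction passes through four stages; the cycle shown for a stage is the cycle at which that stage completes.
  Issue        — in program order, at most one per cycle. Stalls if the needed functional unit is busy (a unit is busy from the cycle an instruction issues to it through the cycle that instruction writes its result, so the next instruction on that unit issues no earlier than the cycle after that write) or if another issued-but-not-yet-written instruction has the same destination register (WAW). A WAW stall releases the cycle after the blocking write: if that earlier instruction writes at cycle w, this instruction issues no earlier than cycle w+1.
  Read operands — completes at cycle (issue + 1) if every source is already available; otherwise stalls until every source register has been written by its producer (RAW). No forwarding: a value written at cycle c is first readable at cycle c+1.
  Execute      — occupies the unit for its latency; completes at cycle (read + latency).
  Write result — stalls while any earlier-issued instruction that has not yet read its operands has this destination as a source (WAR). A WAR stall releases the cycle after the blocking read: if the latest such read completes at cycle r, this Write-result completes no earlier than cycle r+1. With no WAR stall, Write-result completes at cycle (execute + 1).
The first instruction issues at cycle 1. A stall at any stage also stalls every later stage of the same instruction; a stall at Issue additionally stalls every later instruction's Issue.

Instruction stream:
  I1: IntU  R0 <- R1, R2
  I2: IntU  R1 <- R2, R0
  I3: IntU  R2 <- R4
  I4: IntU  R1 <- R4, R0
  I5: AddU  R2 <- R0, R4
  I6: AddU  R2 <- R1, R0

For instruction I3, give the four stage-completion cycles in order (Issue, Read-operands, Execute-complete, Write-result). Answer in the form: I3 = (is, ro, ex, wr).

I3 = (9, 10, 11, 12)

t=1  I1 issues→IntU
t=2  I1 reads
t=3  I1 exec-done
t=4  I1 writes R0
t=5  I2 issues→IntU
t=6  I2 reads
t=7  I2 exec-done
t=8  I2 writes R1
t=9  I3 issues→IntU
t=10  I3 reads
t=11  I3 exec-done
t=12  I3 writes R2
t=13  I4 issues→IntU
t=14  I4 reads · I5 issues→AddU
t=15  I4 exec-done · I5 reads
t=16  I4 writes R1
t=17  I5 exec-done
t=18  I5 writes R2
t=19  I6 issues→AddU
t=20  I6 reads
t=22  I6 exec-done
t=23  I6 writes R2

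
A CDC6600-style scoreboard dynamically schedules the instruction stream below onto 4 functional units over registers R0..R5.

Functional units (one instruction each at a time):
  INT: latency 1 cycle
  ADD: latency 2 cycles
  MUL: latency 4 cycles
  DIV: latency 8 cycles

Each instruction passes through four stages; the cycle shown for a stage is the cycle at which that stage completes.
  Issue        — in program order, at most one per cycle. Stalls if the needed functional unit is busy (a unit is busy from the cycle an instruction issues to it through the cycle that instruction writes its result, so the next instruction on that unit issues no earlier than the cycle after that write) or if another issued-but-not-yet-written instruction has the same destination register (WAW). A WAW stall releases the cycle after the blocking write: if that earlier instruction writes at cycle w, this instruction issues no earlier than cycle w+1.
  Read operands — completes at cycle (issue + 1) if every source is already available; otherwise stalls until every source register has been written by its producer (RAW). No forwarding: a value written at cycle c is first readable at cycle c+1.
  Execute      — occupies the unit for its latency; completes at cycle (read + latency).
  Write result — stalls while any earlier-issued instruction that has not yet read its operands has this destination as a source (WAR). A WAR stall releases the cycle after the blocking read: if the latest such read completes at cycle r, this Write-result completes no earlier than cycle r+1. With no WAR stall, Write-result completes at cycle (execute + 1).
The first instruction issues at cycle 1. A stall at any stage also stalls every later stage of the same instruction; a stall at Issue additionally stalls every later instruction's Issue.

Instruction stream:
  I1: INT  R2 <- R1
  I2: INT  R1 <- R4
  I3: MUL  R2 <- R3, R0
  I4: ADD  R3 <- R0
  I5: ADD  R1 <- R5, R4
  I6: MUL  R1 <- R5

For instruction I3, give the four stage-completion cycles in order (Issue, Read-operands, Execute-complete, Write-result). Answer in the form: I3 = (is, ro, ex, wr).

I1 -> (1, 2, 3, 4)
I2 -> (5, 6, 7, 8)  // struct: INT busy until I1 writes@4
I3 -> (6, 7, 11, 12)
I4 -> (7, 8, 10, 11)
I5 -> (12, 13, 15, 16)  // struct: ADD busy until I4 writes@11
I6 -> (17, 18, 22, 23)  // WAW R1: wait I5 write@16

I3 = (6, 7, 11, 12)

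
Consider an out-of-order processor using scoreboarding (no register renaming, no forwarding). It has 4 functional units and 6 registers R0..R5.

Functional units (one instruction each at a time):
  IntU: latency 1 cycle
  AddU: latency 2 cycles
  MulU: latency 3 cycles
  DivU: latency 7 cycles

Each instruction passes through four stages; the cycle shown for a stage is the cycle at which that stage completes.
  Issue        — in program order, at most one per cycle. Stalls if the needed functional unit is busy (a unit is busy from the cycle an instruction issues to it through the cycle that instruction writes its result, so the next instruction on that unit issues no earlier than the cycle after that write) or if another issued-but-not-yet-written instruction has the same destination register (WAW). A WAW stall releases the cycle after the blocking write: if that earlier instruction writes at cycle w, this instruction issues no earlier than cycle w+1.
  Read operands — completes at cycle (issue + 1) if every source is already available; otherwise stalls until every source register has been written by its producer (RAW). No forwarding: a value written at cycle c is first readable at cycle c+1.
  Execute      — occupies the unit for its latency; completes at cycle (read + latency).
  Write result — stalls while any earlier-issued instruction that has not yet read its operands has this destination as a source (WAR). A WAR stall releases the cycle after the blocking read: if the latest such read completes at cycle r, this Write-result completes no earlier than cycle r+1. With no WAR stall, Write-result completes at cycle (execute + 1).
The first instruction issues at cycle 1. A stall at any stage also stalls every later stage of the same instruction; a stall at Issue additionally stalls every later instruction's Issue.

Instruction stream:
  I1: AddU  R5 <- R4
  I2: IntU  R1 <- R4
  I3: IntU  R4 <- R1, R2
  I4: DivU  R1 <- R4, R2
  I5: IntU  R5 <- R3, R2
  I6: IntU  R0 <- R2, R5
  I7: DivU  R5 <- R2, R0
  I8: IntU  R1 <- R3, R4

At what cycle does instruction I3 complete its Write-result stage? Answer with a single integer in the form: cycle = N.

cycle = 9

c1: I1 dispatched to AddU
c2: I1 operands ready · I2 dispatched to IntU
c3: I2 operands ready
c4: I1 complete · I2 complete
c5: R5←I1 · R1←I2
c6: I3 dispatched to IntU
c7: I3 operands ready · I4 dispatched to DivU
c8: I3 complete
c9: R4←I3
c10: I4 operands ready · I5 dispatched to IntU
c11: I5 operands ready
c12: I5 complete
c13: R5←I5
c14: I6 dispatched to IntU
c15: I6 operands ready
c16: I6 complete
c17: I4 complete · R0←I6
c18: R1←I4
c19: I7 dispatched to DivU
c20: I7 operands ready · I8 dispatched to IntU
c21: I8 operands ready
c22: I8 complete
c23: R1←I8
c27: I7 complete
c28: R5←I7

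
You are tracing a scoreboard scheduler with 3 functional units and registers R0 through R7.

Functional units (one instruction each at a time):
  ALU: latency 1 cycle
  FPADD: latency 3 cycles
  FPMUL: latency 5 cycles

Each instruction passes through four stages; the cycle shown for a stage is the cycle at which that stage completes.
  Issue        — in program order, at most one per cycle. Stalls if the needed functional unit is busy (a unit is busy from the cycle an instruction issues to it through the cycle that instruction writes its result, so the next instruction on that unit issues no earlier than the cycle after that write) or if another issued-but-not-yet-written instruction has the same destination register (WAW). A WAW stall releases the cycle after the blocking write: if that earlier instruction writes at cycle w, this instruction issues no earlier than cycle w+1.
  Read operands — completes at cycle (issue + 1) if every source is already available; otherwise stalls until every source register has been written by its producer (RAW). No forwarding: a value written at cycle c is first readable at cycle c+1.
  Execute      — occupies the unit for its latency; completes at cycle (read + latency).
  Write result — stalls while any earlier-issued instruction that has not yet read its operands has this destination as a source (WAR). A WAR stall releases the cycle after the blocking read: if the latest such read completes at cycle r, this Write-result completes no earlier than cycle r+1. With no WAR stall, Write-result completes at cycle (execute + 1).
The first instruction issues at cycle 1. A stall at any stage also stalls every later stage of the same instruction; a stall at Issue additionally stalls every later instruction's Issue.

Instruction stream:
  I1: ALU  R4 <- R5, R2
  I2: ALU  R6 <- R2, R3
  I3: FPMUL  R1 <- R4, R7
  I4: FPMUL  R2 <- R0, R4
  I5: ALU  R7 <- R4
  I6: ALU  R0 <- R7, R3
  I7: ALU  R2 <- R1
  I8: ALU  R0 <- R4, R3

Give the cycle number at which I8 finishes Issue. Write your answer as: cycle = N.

t=1  I1→ALU
t=2  I1 RO
t=3  I1 EX
t=4  I1 WR R4
t=5  I2→ALU
t=6  I2 RO | I3→FPMUL
t=7  I2 EX | I3 RO
t=8  I2 WR R6
t=12  I3 EX
t=13  I3 WR R1
t=14  I4→FPMUL
t=15  I4 RO | I5→ALU
t=16  I5 RO
t=17  I5 EX
t=18  I5 WR R7
t=19  I6→ALU
t=20  I4 EX | I6 RO
t=21  I4 WR R2 | I6 EX
t=22  I6 WR R0
t=23  I7→ALU
t=24  I7 RO
t=25  I7 EX
t=26  I7 WR R2
t=27  I8→ALU
t=28  I8 RO
t=29  I8 EX
t=30  I8 WR R0

cycle = 27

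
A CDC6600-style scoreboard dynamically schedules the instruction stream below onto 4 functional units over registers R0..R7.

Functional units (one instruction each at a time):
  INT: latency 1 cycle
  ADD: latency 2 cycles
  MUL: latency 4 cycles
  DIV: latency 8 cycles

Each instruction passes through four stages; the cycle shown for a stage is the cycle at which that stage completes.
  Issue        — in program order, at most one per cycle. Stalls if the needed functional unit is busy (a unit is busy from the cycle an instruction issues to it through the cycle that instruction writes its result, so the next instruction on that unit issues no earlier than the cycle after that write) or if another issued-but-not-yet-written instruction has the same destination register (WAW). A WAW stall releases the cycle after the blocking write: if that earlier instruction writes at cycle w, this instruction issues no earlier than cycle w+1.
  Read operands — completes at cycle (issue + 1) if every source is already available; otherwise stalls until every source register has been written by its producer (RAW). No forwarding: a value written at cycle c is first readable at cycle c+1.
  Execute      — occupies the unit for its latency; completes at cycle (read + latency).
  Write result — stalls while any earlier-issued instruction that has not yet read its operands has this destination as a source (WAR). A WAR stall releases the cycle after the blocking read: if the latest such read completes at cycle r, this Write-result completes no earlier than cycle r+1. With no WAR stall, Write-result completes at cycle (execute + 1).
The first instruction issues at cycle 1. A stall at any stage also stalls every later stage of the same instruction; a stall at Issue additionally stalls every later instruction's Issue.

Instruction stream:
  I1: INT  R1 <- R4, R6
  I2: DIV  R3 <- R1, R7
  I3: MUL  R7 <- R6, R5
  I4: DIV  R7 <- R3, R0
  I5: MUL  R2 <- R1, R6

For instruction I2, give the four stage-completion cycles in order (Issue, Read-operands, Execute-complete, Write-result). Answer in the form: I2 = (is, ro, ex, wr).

I2 = (2, 5, 13, 14)

c1: issue I1 (INT)
c2: I1 read-ops; issue I2 (DIV)
c3: I1 finished on INT; issue I3 (MUL)
c4: I1→R1; I3 read-ops
c5: I2 read-ops
c8: I3 finished on MUL
c9: I3→R7
c13: I2 finished on DIV
c14: I2→R3
c15: issue I4 (DIV)
c16: I4 read-ops; issue I5 (MUL)
c17: I5 read-ops
c21: I5 finished on MUL
c22: I5→R2
c24: I4 finished on DIV
c25: I4→R7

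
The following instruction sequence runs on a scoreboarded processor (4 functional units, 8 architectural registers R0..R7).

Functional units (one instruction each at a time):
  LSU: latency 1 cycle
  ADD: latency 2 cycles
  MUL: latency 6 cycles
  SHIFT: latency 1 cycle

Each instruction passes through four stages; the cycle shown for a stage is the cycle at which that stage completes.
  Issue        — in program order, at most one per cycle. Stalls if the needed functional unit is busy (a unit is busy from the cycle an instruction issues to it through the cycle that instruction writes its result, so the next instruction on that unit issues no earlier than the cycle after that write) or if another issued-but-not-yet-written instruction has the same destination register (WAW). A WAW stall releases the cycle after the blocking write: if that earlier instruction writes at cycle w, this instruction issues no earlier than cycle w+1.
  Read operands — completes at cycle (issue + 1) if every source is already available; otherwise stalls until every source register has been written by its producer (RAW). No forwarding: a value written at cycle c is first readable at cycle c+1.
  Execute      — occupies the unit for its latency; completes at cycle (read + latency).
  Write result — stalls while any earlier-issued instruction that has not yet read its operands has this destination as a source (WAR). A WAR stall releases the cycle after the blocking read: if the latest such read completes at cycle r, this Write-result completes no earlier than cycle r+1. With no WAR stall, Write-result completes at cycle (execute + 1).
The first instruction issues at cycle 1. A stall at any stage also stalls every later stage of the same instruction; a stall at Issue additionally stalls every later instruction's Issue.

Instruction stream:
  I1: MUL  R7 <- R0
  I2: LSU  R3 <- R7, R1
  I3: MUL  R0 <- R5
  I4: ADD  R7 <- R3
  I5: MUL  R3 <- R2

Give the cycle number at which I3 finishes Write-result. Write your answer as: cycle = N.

cycle = 18

I1  is:1  ro:2  ex:8  wr:9
I2  is:2  ro:10  ex:11  wr:12  — RAW R7: wait I1 write@9
I3  is:10  ro:11  ex:17  wr:18  — struct: MUL busy until I1 writes@9
I4  is:11  ro:13  ex:15  wr:16  — RAW R3: wait I2 write@12
I5  is:19  ro:20  ex:26  wr:27  — struct: MUL busy until I3 writes@18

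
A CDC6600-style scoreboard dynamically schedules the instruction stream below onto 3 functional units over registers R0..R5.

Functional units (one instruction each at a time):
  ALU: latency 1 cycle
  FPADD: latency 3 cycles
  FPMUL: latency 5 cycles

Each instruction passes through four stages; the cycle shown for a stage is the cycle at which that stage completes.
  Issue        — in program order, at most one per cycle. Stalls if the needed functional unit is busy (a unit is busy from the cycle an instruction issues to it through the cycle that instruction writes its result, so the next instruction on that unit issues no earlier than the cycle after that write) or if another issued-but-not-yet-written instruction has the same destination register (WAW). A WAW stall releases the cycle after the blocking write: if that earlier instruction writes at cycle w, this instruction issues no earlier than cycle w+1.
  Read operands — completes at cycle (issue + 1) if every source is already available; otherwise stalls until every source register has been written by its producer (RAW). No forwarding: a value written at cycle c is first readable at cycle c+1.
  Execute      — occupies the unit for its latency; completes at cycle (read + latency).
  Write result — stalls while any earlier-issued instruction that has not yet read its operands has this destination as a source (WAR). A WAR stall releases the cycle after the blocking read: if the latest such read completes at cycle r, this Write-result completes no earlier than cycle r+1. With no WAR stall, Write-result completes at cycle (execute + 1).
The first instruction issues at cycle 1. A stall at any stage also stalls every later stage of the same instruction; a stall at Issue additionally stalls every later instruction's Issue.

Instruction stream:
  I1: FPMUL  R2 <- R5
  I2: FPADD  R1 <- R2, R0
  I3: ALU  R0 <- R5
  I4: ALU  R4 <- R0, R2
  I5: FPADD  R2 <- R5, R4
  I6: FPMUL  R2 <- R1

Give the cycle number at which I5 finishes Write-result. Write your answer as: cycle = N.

cycle = 19

c1: I1 dispatched to FPMUL
c2: I1 operands ready, I2 dispatched to FPADD
c3: I3 dispatched to ALU
c4: I3 operands ready
c5: I3 complete
c7: I1 complete
c8: R2←I1
c9: I2 operands ready
c10: R0←I3
c11: I4 dispatched to ALU
c12: I2 complete, I4 operands ready
c13: R1←I2, I4 complete
c14: R4←I4, I5 dispatched to FPADD
c15: I5 operands ready
c18: I5 complete
c19: R2←I5
c20: I6 dispatched to FPMUL
c21: I6 operands ready
c26: I6 complete
c27: R2←I6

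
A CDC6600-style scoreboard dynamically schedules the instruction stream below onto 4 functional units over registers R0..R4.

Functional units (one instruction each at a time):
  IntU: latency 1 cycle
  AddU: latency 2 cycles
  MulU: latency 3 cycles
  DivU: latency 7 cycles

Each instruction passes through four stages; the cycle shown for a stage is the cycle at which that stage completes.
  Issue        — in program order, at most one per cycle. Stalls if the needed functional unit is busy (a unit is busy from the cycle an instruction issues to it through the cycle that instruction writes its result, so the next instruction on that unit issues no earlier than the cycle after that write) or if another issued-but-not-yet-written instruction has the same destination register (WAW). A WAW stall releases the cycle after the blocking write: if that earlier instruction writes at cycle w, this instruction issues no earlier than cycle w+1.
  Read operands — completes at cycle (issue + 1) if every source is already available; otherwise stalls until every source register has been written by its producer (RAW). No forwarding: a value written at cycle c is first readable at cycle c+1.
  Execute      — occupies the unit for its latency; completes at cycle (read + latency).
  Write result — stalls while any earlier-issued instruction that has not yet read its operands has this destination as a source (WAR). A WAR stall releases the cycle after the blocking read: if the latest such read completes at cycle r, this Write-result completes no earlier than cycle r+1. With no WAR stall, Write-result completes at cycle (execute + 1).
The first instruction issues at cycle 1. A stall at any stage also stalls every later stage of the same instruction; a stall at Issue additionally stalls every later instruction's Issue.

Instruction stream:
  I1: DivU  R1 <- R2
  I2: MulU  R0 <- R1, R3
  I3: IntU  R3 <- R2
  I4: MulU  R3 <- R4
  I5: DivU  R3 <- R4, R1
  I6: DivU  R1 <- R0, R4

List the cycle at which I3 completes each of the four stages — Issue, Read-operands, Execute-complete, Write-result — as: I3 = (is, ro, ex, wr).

I3 = (3, 4, 5, 12)

[I1] 1/2/9/10
[I2] 2/11/14/15  (RAW R1: wait I1 write@10)
[I3] 3/4/5/12  (WAR R3: wait I2 read@11)
[I4] 16/17/20/21  (struct: MulU busy until I2 writes@15)
[I5] 22/23/30/31  (WAW R3: wait I4 write@21)
[I6] 32/33/40/41  (struct: DivU busy until I5 writes@31)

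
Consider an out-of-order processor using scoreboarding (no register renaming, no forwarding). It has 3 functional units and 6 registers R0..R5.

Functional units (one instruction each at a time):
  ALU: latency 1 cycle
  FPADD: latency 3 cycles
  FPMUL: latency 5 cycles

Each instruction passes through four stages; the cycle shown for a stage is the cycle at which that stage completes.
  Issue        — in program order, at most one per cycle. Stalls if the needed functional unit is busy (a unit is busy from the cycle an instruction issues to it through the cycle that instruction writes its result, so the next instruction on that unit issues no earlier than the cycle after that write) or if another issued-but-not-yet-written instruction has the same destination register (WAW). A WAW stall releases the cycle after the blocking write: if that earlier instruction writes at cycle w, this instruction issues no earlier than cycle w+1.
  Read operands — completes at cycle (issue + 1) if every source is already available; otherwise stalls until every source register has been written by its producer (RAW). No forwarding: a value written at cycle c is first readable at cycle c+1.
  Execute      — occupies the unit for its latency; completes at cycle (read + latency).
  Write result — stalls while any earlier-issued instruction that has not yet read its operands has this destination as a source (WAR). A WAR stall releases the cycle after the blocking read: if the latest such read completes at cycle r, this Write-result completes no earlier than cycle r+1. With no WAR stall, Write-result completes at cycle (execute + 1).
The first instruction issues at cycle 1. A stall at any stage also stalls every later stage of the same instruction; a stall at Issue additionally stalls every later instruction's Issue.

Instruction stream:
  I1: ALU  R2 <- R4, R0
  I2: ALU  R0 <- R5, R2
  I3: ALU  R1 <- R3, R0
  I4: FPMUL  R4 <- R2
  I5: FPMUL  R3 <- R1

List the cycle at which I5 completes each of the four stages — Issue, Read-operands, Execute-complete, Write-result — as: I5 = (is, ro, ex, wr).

I5 = (18, 19, 24, 25)

I1 -> (1, 2, 3, 4)
I2 -> (5, 6, 7, 8)  // struct: ALU busy until I1 writes@4
I3 -> (9, 10, 11, 12)  // struct: ALU busy until I2 writes@8
I4 -> (10, 11, 16, 17)
I5 -> (18, 19, 24, 25)  // struct: FPMUL busy until I4 writes@17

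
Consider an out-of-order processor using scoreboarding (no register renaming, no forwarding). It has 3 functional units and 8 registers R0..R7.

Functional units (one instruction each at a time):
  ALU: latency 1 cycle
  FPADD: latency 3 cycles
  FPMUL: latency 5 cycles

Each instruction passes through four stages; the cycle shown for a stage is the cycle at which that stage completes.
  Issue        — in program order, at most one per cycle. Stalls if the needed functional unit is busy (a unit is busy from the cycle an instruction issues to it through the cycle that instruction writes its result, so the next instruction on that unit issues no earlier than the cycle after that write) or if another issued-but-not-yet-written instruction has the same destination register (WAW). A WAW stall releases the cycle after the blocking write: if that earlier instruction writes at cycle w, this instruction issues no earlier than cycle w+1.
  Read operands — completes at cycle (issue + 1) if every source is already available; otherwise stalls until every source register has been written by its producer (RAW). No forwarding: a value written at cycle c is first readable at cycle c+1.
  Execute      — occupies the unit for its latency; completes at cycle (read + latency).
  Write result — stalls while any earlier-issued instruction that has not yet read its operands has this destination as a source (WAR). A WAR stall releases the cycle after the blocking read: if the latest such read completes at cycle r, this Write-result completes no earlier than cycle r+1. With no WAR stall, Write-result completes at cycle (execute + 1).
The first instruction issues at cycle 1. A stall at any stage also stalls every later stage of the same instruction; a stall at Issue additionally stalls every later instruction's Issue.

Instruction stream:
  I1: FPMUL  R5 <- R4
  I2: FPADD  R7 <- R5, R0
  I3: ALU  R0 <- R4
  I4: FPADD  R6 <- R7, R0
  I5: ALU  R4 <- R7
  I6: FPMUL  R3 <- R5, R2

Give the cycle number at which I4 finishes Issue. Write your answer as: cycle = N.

I1 -> (1, 2, 7, 8)
I2 -> (2, 9, 12, 13)  // RAW R5: wait I1 write@8
I3 -> (3, 4, 5, 10)  // WAR R0: wait I2 read@9
I4 -> (14, 15, 18, 19)  // struct: FPADD busy until I2 writes@13
I5 -> (15, 16, 17, 18)
I6 -> (16, 17, 22, 23)

cycle = 14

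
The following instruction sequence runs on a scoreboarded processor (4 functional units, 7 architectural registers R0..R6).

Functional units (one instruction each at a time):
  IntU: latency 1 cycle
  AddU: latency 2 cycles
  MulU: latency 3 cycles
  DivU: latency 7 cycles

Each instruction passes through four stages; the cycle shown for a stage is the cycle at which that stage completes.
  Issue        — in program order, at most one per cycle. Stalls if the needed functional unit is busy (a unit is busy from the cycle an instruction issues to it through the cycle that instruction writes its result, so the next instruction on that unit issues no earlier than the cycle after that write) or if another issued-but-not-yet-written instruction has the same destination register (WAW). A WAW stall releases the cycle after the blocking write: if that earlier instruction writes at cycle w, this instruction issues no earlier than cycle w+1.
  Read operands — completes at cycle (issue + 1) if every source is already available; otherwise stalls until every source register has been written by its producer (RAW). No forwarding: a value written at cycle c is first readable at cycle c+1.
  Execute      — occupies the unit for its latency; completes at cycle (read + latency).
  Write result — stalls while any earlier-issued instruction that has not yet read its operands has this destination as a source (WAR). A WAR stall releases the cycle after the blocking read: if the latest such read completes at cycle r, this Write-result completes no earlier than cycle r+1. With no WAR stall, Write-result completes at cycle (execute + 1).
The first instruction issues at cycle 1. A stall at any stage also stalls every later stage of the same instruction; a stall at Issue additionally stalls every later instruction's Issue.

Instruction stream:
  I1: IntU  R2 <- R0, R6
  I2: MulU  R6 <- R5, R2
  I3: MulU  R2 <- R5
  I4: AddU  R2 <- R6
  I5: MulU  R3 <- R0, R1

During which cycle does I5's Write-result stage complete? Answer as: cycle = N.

t=1  I1 issues→IntU
t=2  I1 reads; I2 issues→MulU
t=3  I1 exec-done
t=4  I1 writes R2
t=5  I2 reads
t=8  I2 exec-done
t=9  I2 writes R6
t=10  I3 issues→MulU
t=11  I3 reads
t=14  I3 exec-done
t=15  I3 writes R2
t=16  I4 issues→AddU
t=17  I4 reads; I5 issues→MulU
t=18  I5 reads
t=19  I4 exec-done
t=20  I4 writes R2
t=21  I5 exec-done
t=22  I5 writes R3

cycle = 22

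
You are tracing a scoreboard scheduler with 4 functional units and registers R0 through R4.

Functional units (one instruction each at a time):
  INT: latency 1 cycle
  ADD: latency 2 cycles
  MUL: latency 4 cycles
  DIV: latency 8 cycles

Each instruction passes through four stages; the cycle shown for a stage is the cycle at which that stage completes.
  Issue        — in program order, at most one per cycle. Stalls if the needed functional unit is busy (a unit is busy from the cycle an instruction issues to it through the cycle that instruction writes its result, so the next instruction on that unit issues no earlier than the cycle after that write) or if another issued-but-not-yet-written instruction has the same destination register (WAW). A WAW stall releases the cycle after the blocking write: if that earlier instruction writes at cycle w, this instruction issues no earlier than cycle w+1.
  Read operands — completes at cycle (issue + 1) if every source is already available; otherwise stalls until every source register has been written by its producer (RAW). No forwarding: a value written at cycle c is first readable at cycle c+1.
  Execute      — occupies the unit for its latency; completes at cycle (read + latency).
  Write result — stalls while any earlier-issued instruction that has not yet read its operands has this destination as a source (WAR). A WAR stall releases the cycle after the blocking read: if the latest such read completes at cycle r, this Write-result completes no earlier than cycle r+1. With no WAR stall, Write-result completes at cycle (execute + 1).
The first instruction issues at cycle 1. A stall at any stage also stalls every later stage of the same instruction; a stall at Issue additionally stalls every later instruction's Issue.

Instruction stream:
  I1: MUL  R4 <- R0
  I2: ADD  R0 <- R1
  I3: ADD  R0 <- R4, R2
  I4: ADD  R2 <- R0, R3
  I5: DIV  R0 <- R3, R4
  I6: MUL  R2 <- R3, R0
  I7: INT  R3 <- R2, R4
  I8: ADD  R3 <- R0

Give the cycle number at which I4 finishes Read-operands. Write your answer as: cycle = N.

t=1  I1 issues→MUL
t=2  I1 reads | I2 issues→ADD
t=3  I2 reads
t=5  I2 exec-done
t=6  I1 exec-done | I2 writes R0
t=7  I1 writes R4 | I3 issues→ADD
t=8  I3 reads
t=10  I3 exec-done
t=11  I3 writes R0
t=12  I4 issues→ADD
t=13  I4 reads | I5 issues→DIV
t=14  I5 reads
t=15  I4 exec-done
t=16  I4 writes R2
t=17  I6 issues→MUL
t=18  I7 issues→INT
t=22  I5 exec-done
t=23  I5 writes R0
t=24  I6 reads
t=28  I6 exec-done
t=29  I6 writes R2
t=30  I7 reads
t=31  I7 exec-done
t=32  I7 writes R3
t=33  I8 issues→ADD
t=34  I8 reads
t=36  I8 exec-done
t=37  I8 writes R3

cycle = 13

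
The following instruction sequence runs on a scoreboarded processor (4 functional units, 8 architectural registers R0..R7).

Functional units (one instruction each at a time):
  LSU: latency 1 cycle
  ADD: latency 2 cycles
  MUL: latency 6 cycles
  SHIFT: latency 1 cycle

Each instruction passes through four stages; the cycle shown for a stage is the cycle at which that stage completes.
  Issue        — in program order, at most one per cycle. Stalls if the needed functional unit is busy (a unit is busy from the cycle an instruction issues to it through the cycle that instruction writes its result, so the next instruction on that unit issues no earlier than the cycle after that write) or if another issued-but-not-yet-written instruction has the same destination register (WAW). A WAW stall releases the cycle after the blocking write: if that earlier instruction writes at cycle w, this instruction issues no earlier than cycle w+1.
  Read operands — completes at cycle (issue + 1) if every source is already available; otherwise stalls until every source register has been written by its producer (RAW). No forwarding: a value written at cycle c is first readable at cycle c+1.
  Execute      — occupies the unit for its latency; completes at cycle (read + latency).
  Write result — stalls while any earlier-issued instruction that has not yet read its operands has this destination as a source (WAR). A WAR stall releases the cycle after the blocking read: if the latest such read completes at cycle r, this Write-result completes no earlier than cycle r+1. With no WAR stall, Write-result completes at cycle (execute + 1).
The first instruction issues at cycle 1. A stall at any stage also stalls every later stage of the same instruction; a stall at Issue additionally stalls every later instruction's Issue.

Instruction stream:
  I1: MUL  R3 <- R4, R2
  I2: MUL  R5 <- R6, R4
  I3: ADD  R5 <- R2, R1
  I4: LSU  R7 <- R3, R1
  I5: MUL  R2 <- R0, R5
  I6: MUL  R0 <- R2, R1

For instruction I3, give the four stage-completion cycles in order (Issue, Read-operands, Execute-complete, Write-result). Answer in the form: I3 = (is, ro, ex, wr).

[I1] 1/2/8/9
[I2] 10/11/17/18  (struct: MUL busy until I1 writes@9)
[I3] 19/20/22/23  (WAW R5: wait I2 write@18)
[I4] 20/21/22/23
[I5] 21/24/30/31  (RAW R5: wait I3 write@23)
[I6] 32/33/39/40  (struct: MUL busy until I5 writes@31)

I3 = (19, 20, 22, 23)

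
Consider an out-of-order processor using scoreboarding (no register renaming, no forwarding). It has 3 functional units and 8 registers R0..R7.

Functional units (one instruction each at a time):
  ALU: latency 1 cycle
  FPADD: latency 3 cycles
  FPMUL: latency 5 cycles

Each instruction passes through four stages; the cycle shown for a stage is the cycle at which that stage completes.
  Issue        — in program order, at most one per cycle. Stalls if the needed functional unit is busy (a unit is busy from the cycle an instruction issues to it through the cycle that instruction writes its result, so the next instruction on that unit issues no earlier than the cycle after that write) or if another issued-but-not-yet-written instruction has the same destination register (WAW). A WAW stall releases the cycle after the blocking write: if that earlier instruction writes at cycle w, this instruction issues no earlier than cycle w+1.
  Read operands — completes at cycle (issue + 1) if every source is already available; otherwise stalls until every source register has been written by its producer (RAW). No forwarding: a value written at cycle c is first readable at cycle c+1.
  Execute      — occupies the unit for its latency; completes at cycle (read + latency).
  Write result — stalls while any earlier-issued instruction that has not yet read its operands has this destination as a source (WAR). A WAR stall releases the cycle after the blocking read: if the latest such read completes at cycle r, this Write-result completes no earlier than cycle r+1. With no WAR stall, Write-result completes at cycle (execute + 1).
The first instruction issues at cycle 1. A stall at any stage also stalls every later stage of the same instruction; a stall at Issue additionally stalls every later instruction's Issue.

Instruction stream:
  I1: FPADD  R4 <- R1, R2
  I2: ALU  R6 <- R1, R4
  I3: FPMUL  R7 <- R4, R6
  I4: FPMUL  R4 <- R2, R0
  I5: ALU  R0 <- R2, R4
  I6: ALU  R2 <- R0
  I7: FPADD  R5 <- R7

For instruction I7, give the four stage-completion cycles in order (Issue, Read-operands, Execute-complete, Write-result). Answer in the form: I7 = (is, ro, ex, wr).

I7 = (29, 30, 33, 34)

c1: issue I1 (FPADD)
c2: I1 read-ops | issue I2 (ALU)
c3: issue I3 (FPMUL)
c5: I1 finished on FPADD
c6: I1→R4
c7: I2 read-ops
c8: I2 finished on ALU
c9: I2→R6
c10: I3 read-ops
c15: I3 finished on FPMUL
c16: I3→R7
c17: issue I4 (FPMUL)
c18: I4 read-ops | issue I5 (ALU)
c23: I4 finished on FPMUL
c24: I4→R4
c25: I5 read-ops
c26: I5 finished on ALU
c27: I5→R0
c28: issue I6 (ALU)
c29: I6 read-ops | issue I7 (FPADD)
c30: I6 finished on ALU | I7 read-ops
c31: I6→R2
c33: I7 finished on FPADD
c34: I7→R5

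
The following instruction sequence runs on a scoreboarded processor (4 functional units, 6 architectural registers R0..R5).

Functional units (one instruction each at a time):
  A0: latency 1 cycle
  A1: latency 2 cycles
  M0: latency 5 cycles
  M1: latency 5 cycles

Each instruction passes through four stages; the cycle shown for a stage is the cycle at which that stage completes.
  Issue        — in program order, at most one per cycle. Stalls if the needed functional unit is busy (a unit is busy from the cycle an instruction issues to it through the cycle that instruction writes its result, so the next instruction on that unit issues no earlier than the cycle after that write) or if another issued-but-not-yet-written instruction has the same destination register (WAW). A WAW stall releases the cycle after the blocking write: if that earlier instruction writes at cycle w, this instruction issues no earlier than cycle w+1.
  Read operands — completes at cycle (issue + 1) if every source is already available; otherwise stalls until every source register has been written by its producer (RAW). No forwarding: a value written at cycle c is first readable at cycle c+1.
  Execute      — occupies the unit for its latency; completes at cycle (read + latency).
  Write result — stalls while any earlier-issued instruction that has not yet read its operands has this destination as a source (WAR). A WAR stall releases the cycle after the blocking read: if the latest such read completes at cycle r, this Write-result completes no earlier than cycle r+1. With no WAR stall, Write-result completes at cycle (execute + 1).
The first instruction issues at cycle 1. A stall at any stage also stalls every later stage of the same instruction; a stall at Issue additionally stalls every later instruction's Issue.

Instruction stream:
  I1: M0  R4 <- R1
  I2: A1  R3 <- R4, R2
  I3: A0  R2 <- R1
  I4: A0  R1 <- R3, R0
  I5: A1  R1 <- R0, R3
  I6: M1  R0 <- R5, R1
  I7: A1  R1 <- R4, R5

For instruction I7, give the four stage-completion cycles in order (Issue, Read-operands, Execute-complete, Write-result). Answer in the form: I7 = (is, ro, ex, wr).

I7 = (21, 22, 24, 25)

I1: IS=1 RO=2 EX=7 WR=8
I2: IS=2 RO=9 EX=11 WR=12  [RAW R4: wait I1 write@8]
I3: IS=3 RO=4 EX=5 WR=10  [WAR R2: wait I2 read@9]
I4: IS=11 RO=13 EX=14 WR=15  [struct: A0 busy until I3 writes@10; RAW R3: wait I2 write@12]
I5: IS=16 RO=17 EX=19 WR=20  [WAW R1: wait I4 write@15]
I6: IS=17 RO=21 EX=26 WR=27  [RAW R1: wait I5 write@20]
I7: IS=21 RO=22 EX=24 WR=25  [struct: A1 busy until I5 writes@20]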